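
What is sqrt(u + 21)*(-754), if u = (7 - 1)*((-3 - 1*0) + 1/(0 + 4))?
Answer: -1131*sqrt(2) ≈ -1599.5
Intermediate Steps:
u = -33/2 (u = 6*((-3 + 0) + 1/4) = 6*(-3 + 1/4) = 6*(-11/4) = -33/2 ≈ -16.500)
sqrt(u + 21)*(-754) = sqrt(-33/2 + 21)*(-754) = sqrt(9/2)*(-754) = (3*sqrt(2)/2)*(-754) = -1131*sqrt(2)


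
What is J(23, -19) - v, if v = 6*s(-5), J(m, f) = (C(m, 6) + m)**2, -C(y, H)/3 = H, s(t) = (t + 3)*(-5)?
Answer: -35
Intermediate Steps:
s(t) = -15 - 5*t (s(t) = (3 + t)*(-5) = -15 - 5*t)
C(y, H) = -3*H
J(m, f) = (-18 + m)**2 (J(m, f) = (-3*6 + m)**2 = (-18 + m)**2)
v = 60 (v = 6*(-15 - 5*(-5)) = 6*(-15 + 25) = 6*10 = 60)
J(23, -19) - v = (-18 + 23)**2 - 1*60 = 5**2 - 60 = 25 - 60 = -35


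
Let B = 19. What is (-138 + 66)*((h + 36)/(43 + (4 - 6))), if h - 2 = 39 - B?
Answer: -4176/41 ≈ -101.85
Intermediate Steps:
h = 22 (h = 2 + (39 - 1*19) = 2 + (39 - 19) = 2 + 20 = 22)
(-138 + 66)*((h + 36)/(43 + (4 - 6))) = (-138 + 66)*((22 + 36)/(43 + (4 - 6))) = -4176/(43 - 2) = -4176/41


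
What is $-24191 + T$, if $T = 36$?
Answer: $-24155$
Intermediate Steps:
$-24191 + T = -24191 + 36 = -24155$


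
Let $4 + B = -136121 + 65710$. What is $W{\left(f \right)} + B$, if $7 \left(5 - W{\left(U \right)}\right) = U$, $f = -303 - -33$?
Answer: $- \frac{492600}{7} \approx -70371.0$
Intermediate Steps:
$f = -270$ ($f = -303 + 33 = -270$)
$W{\left(U \right)} = 5 - \frac{U}{7}$
$B = -70415$ ($B = -4 + \left(-136121 + 65710\right) = -4 - 70411 = -70415$)
$W{\left(f \right)} + B = \left(5 - - \frac{270}{7}\right) - 70415 = \left(5 + \frac{270}{7}\right) - 70415 = \frac{305}{7} - 70415 = - \frac{492600}{7}$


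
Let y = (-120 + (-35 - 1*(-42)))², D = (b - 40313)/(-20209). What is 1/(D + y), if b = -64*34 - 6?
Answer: 20209/258091216 ≈ 7.8302e-5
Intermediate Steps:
b = -2182 (b = -2176 - 6 = -2182)
D = 42495/20209 (D = (-2182 - 40313)/(-20209) = -42495*(-1/20209) = 42495/20209 ≈ 2.1028)
y = 12769 (y = (-120 + (-35 + 42))² = (-120 + 7)² = (-113)² = 12769)
1/(D + y) = 1/(42495/20209 + 12769) = 1/(258091216/20209) = 20209/258091216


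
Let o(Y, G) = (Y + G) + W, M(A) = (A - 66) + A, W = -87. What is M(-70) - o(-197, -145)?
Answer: 223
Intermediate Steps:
M(A) = -66 + 2*A (M(A) = (-66 + A) + A = -66 + 2*A)
o(Y, G) = -87 + G + Y (o(Y, G) = (Y + G) - 87 = (G + Y) - 87 = -87 + G + Y)
M(-70) - o(-197, -145) = (-66 + 2*(-70)) - (-87 - 145 - 197) = (-66 - 140) - 1*(-429) = -206 + 429 = 223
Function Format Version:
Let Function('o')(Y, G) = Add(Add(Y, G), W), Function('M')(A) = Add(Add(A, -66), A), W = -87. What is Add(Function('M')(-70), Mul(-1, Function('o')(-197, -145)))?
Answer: 223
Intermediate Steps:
Function('M')(A) = Add(-66, Mul(2, A)) (Function('M')(A) = Add(Add(-66, A), A) = Add(-66, Mul(2, A)))
Function('o')(Y, G) = Add(-87, G, Y) (Function('o')(Y, G) = Add(Add(Y, G), -87) = Add(Add(G, Y), -87) = Add(-87, G, Y))
Add(Function('M')(-70), Mul(-1, Function('o')(-197, -145))) = Add(Add(-66, Mul(2, -70)), Mul(-1, Add(-87, -145, -197))) = Add(Add(-66, -140), Mul(-1, -429)) = Add(-206, 429) = 223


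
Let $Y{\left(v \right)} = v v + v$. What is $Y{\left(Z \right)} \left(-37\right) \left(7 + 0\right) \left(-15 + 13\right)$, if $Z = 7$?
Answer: $29008$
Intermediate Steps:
$Y{\left(v \right)} = v + v^{2}$ ($Y{\left(v \right)} = v^{2} + v = v + v^{2}$)
$Y{\left(Z \right)} \left(-37\right) \left(7 + 0\right) \left(-15 + 13\right) = 7 \left(1 + 7\right) \left(-37\right) \left(7 + 0\right) \left(-15 + 13\right) = 7 \cdot 8 \left(-37\right) 7 \left(-2\right) = 56 \left(-37\right) \left(-14\right) = \left(-2072\right) \left(-14\right) = 29008$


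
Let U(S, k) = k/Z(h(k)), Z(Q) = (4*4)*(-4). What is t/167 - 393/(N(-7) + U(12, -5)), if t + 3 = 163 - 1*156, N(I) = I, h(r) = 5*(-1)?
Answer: 4202156/73981 ≈ 56.800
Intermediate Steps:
h(r) = -5
Z(Q) = -64 (Z(Q) = 16*(-4) = -64)
U(S, k) = -k/64 (U(S, k) = k/(-64) = k*(-1/64) = -k/64)
t = 4 (t = -3 + (163 - 1*156) = -3 + (163 - 156) = -3 + 7 = 4)
t/167 - 393/(N(-7) + U(12, -5)) = 4/167 - 393/(-7 - 1/64*(-5)) = 4*(1/167) - 393/(-7 + 5/64) = 4/167 - 393/(-443/64) = 4/167 - 393*(-64/443) = 4/167 + 25152/443 = 4202156/73981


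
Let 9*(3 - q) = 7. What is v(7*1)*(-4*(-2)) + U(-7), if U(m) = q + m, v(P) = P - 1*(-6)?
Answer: 893/9 ≈ 99.222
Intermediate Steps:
q = 20/9 (q = 3 - ⅑*7 = 3 - 7/9 = 20/9 ≈ 2.2222)
v(P) = 6 + P (v(P) = P + 6 = 6 + P)
U(m) = 20/9 + m
v(7*1)*(-4*(-2)) + U(-7) = (6 + 7*1)*(-4*(-2)) + (20/9 - 7) = (6 + 7)*8 - 43/9 = 13*8 - 43/9 = 104 - 43/9 = 893/9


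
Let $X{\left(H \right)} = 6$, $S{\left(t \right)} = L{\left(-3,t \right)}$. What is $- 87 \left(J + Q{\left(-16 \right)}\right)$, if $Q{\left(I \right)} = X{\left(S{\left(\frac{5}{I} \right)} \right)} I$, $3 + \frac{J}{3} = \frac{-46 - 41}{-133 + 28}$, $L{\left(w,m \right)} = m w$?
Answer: $\frac{312156}{35} \approx 8918.8$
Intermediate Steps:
$J = - \frac{228}{35}$ ($J = -9 + 3 \frac{-46 - 41}{-133 + 28} = -9 + 3 \left(- \frac{87}{-105}\right) = -9 + 3 \left(\left(-87\right) \left(- \frac{1}{105}\right)\right) = -9 + 3 \cdot \frac{29}{35} = -9 + \frac{87}{35} = - \frac{228}{35} \approx -6.5143$)
$S{\left(t \right)} = - 3 t$ ($S{\left(t \right)} = t \left(-3\right) = - 3 t$)
$Q{\left(I \right)} = 6 I$
$- 87 \left(J + Q{\left(-16 \right)}\right) = - 87 \left(- \frac{228}{35} + 6 \left(-16\right)\right) = - 87 \left(- \frac{228}{35} - 96\right) = \left(-87\right) \left(- \frac{3588}{35}\right) = \frac{312156}{35}$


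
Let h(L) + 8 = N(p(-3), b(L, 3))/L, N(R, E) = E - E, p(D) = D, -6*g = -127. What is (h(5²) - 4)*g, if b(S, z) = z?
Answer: -254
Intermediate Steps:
g = 127/6 (g = -⅙*(-127) = 127/6 ≈ 21.167)
N(R, E) = 0
h(L) = -8 (h(L) = -8 + 0/L = -8 + 0 = -8)
(h(5²) - 4)*g = (-8 - 4)*(127/6) = -12*127/6 = -254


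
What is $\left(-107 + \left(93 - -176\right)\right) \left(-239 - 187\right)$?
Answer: $-69012$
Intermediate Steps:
$\left(-107 + \left(93 - -176\right)\right) \left(-239 - 187\right) = \left(-107 + \left(93 + 176\right)\right) \left(-426\right) = \left(-107 + 269\right) \left(-426\right) = 162 \left(-426\right) = -69012$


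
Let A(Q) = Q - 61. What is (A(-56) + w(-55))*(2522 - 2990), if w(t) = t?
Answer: 80496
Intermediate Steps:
A(Q) = -61 + Q
(A(-56) + w(-55))*(2522 - 2990) = ((-61 - 56) - 55)*(2522 - 2990) = (-117 - 55)*(-468) = -172*(-468) = 80496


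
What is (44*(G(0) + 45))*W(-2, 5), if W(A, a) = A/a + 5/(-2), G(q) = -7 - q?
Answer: -24244/5 ≈ -4848.8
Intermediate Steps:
W(A, a) = -5/2 + A/a (W(A, a) = A/a + 5*(-1/2) = A/a - 5/2 = -5/2 + A/a)
(44*(G(0) + 45))*W(-2, 5) = (44*((-7 - 1*0) + 45))*(-5/2 - 2/5) = (44*((-7 + 0) + 45))*(-5/2 - 2*1/5) = (44*(-7 + 45))*(-5/2 - 2/5) = (44*38)*(-29/10) = 1672*(-29/10) = -24244/5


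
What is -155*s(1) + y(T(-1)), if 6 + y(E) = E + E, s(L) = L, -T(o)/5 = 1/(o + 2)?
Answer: -171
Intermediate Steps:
T(o) = -5/(2 + o) (T(o) = -5/(o + 2) = -5/(2 + o))
y(E) = -6 + 2*E (y(E) = -6 + (E + E) = -6 + 2*E)
-155*s(1) + y(T(-1)) = -155*1 + (-6 + 2*(-5/(2 - 1))) = -155 + (-6 + 2*(-5/1)) = -155 + (-6 + 2*(-5*1)) = -155 + (-6 + 2*(-5)) = -155 + (-6 - 10) = -155 - 16 = -171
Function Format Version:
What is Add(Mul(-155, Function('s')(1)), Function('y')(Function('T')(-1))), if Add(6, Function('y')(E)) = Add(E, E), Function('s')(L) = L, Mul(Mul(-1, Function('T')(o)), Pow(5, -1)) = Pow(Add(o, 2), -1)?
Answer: -171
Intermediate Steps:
Function('T')(o) = Mul(-5, Pow(Add(2, o), -1)) (Function('T')(o) = Mul(-5, Pow(Add(o, 2), -1)) = Mul(-5, Pow(Add(2, o), -1)))
Function('y')(E) = Add(-6, Mul(2, E)) (Function('y')(E) = Add(-6, Add(E, E)) = Add(-6, Mul(2, E)))
Add(Mul(-155, Function('s')(1)), Function('y')(Function('T')(-1))) = Add(Mul(-155, 1), Add(-6, Mul(2, Mul(-5, Pow(Add(2, -1), -1))))) = Add(-155, Add(-6, Mul(2, Mul(-5, Pow(1, -1))))) = Add(-155, Add(-6, Mul(2, Mul(-5, 1)))) = Add(-155, Add(-6, Mul(2, -5))) = Add(-155, Add(-6, -10)) = Add(-155, -16) = -171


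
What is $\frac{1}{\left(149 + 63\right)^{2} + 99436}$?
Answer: $\frac{1}{144380} \approx 6.9262 \cdot 10^{-6}$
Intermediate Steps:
$\frac{1}{\left(149 + 63\right)^{2} + 99436} = \frac{1}{212^{2} + 99436} = \frac{1}{44944 + 99436} = \frac{1}{144380}$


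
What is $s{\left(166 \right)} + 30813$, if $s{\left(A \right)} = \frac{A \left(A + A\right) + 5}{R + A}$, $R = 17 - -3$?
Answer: $\frac{5786335}{186} \approx 31109.0$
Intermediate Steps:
$R = 20$ ($R = 17 + 3 = 20$)
$s{\left(A \right)} = \frac{5 + 2 A^{2}}{20 + A}$ ($s{\left(A \right)} = \frac{A \left(A + A\right) + 5}{20 + A} = \frac{A 2 A + 5}{20 + A} = \frac{2 A^{2} + 5}{20 + A} = \frac{5 + 2 A^{2}}{20 + A}$)
$s{\left(166 \right)} + 30813 = \frac{5 + 2 \cdot 166^{2}}{20 + 166} + 30813 = \frac{5 + 2 \cdot 27556}{186} + 30813 = \frac{5 + 55112}{186} + 30813 = \frac{1}{186} \cdot 55117 + 30813 = \frac{55117}{186} + 30813 = \frac{5786335}{186}$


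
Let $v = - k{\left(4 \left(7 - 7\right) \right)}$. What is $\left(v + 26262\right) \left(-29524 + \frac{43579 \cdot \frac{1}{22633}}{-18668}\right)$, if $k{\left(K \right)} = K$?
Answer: $- \frac{163799629519583385}{211256422} \approx -7.7536 \cdot 10^{8}$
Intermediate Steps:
$v = 0$ ($v = - 4 \left(7 - 7\right) = - 4 \cdot 0 = \left(-1\right) 0 = 0$)
$\left(v + 26262\right) \left(-29524 + \frac{43579 \cdot \frac{1}{22633}}{-18668}\right) = \left(0 + 26262\right) \left(-29524 + \frac{43579 \cdot \frac{1}{22633}}{-18668}\right) = 26262 \left(-29524 + 43579 \cdot \frac{1}{22633} \left(- \frac{1}{18668}\right)\right) = 26262 \left(-29524 + \frac{43579}{22633} \left(- \frac{1}{18668}\right)\right) = 26262 \left(-29524 - \frac{43579}{422512844}\right) = 26262 \left(- \frac{12474269249835}{422512844}\right) = - \frac{163799629519583385}{211256422}$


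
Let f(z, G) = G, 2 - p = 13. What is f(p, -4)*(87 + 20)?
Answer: -428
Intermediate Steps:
p = -11 (p = 2 - 1*13 = 2 - 13 = -11)
f(p, -4)*(87 + 20) = -4*(87 + 20) = -4*107 = -428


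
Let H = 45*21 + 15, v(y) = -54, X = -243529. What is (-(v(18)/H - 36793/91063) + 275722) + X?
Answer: 469061291887/14570080 ≈ 32193.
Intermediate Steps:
H = 960 (H = 945 + 15 = 960)
(-(v(18)/H - 36793/91063) + 275722) + X = (-(-54/960 - 36793/91063) + 275722) - 243529 = (-(-54*1/960 - 36793*1/91063) + 275722) - 243529 = (-(-9/160 - 36793/91063) + 275722) - 243529 = (-1*(-6706447/14570080) + 275722) - 243529 = (6706447/14570080 + 275722) - 243529 = 4017298304207/14570080 - 243529 = 469061291887/14570080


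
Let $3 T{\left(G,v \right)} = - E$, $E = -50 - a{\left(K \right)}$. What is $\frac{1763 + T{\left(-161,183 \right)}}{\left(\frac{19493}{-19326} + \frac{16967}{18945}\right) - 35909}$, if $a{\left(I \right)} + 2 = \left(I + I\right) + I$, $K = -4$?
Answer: $- \frac{216627549750}{4382480661091} \approx -0.04943$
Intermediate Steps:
$a{\left(I \right)} = -2 + 3 I$ ($a{\left(I \right)} = -2 + \left(\left(I + I\right) + I\right) = -2 + \left(2 I + I\right) = -2 + 3 I$)
$E = -36$ ($E = -50 - \left(-2 + 3 \left(-4\right)\right) = -50 - \left(-2 - 12\right) = -50 - -14 = -50 + 14 = -36$)
$T{\left(G,v \right)} = 12$ ($T{\left(G,v \right)} = \frac{\left(-1\right) \left(-36\right)}{3} = \frac{1}{3} \cdot 36 = 12$)
$\frac{1763 + T{\left(-161,183 \right)}}{\left(\frac{19493}{-19326} + \frac{16967}{18945}\right) - 35909} = \frac{1763 + 12}{\left(\frac{19493}{-19326} + \frac{16967}{18945}\right) - 35909} = \frac{1775}{\left(19493 \left(- \frac{1}{19326}\right) + 16967 \cdot \frac{1}{18945}\right) - 35909} = \frac{1775}{\left(- \frac{19493}{19326} + \frac{16967}{18945}\right) - 35909} = \frac{1775}{- \frac{13796881}{122043690} - 35909} = \frac{1775}{- \frac{4382480661091}{122043690}} = 1775 \left(- \frac{122043690}{4382480661091}\right) = - \frac{216627549750}{4382480661091}$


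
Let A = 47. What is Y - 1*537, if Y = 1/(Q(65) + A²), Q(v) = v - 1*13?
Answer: -1214156/2261 ≈ -537.00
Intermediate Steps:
Q(v) = -13 + v (Q(v) = v - 13 = -13 + v)
Y = 1/2261 (Y = 1/((-13 + 65) + 47²) = 1/(52 + 2209) = 1/2261 ≈ 0.00044228)
Y - 1*537 = 1/2261 - 1*537 = 1/2261 - 537 = -1214156/2261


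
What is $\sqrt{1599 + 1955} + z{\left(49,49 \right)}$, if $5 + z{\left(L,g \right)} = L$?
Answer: $44 + \sqrt{3554} \approx 103.62$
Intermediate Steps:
$z{\left(L,g \right)} = -5 + L$
$\sqrt{1599 + 1955} + z{\left(49,49 \right)} = \sqrt{1599 + 1955} + \left(-5 + 49\right) = \sqrt{3554} + 44 = 44 + \sqrt{3554}$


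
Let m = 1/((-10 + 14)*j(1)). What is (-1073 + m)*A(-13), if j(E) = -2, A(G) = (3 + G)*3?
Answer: 128775/4 ≈ 32194.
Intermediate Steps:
A(G) = 9 + 3*G
m = -⅛ (m = 1/((-10 + 14)*(-2)) = 1/(4*(-2)) = 1/(-8) = -⅛ ≈ -0.12500)
(-1073 + m)*A(-13) = (-1073 - ⅛)*(9 + 3*(-13)) = -8585*(9 - 39)/8 = -8585/8*(-30) = 128775/4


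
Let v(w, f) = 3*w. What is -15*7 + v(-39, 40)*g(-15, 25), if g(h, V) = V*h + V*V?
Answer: -29355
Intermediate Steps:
g(h, V) = V² + V*h (g(h, V) = V*h + V² = V² + V*h)
-15*7 + v(-39, 40)*g(-15, 25) = -15*7 + (3*(-39))*(25*(25 - 15)) = -105 - 2925*10 = -105 - 117*250 = -105 - 29250 = -29355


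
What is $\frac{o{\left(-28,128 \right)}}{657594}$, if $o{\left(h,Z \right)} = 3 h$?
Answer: $- \frac{2}{15657} \approx -0.00012774$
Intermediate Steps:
$\frac{o{\left(-28,128 \right)}}{657594} = \frac{3 \left(-28\right)}{657594} = \left(-84\right) \frac{1}{657594} = - \frac{2}{15657}$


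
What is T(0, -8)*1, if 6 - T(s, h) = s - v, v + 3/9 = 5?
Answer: 32/3 ≈ 10.667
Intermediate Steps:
v = 14/3 (v = -⅓ + 5 = 14/3 ≈ 4.6667)
T(s, h) = 32/3 - s (T(s, h) = 6 - (s - 1*14/3) = 6 - (s - 14/3) = 6 - (-14/3 + s) = 6 + (14/3 - s) = 32/3 - s)
T(0, -8)*1 = (32/3 - 1*0)*1 = (32/3 + 0)*1 = (32/3)*1 = 32/3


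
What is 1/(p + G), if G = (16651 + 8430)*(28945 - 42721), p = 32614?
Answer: -1/345483242 ≈ -2.8945e-9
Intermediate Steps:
G = -345515856 (G = 25081*(-13776) = -345515856)
1/(p + G) = 1/(32614 - 345515856) = 1/(-345483242) = -1/345483242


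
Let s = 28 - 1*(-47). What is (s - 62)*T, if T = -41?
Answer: -533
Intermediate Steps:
s = 75 (s = 28 + 47 = 75)
(s - 62)*T = (75 - 62)*(-41) = 13*(-41) = -533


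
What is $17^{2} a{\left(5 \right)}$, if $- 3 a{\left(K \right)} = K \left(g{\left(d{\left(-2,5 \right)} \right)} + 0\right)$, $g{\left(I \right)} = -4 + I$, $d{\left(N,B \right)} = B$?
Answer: $- \frac{1445}{3} \approx -481.67$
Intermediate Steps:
$a{\left(K \right)} = - \frac{K}{3}$ ($a{\left(K \right)} = - \frac{K \left(\left(-4 + 5\right) + 0\right)}{3} = - \frac{K \left(1 + 0\right)}{3} = - \frac{K 1}{3} = - \frac{K}{3}$)
$17^{2} a{\left(5 \right)} = 17^{2} \left(\left(- \frac{1}{3}\right) 5\right) = 289 \left(- \frac{5}{3}\right) = - \frac{1445}{3}$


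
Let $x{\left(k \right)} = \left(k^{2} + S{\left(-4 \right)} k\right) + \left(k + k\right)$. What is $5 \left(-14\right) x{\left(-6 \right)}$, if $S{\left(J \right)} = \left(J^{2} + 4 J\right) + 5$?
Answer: $420$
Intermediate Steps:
$S{\left(J \right)} = 5 + J^{2} + 4 J$
$x{\left(k \right)} = k^{2} + 7 k$ ($x{\left(k \right)} = \left(k^{2} + \left(5 + \left(-4\right)^{2} + 4 \left(-4\right)\right) k\right) + \left(k + k\right) = \left(k^{2} + \left(5 + 16 - 16\right) k\right) + 2 k = \left(k^{2} + 5 k\right) + 2 k = k^{2} + 7 k$)
$5 \left(-14\right) x{\left(-6 \right)} = 5 \left(-14\right) \left(- 6 \left(7 - 6\right)\right) = - 70 \left(\left(-6\right) 1\right) = \left(-70\right) \left(-6\right) = 420$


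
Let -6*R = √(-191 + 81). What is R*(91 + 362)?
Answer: -151*I*√110/2 ≈ -791.85*I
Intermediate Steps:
R = -I*√110/6 (R = -√(-191 + 81)/6 = -I*√110/6 ≈ -1.748*I)
R*(91 + 362) = (-I*√110/6)*(91 + 362) = -I*√110/6*453 = -151*I*√110/2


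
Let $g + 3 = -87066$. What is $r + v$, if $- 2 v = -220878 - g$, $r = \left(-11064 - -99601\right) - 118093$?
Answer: $\frac{74697}{2} \approx 37349.0$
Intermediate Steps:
$g = -87069$ ($g = -3 - 87066 = -87069$)
$r = -29556$ ($r = \left(-11064 + 99601\right) - 118093 = 88537 - 118093 = -29556$)
$v = \frac{133809}{2}$ ($v = - \frac{-220878 - -87069}{2} = - \frac{-220878 + 87069}{2} = \left(- \frac{1}{2}\right) \left(-133809\right) = \frac{133809}{2} \approx 66905.0$)
$r + v = -29556 + \frac{133809}{2} = \frac{74697}{2}$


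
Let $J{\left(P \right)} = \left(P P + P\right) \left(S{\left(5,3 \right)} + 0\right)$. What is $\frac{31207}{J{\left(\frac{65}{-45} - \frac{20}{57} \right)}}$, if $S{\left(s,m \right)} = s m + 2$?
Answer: $\frac{912523887}{709784} \approx 1285.6$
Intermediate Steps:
$S{\left(s,m \right)} = 2 + m s$ ($S{\left(s,m \right)} = m s + 2 = 2 + m s$)
$J{\left(P \right)} = 17 P + 17 P^{2}$ ($J{\left(P \right)} = \left(P P + P\right) \left(\left(2 + 3 \cdot 5\right) + 0\right) = \left(P^{2} + P\right) \left(\left(2 + 15\right) + 0\right) = \left(P + P^{2}\right) \left(17 + 0\right) = \left(P + P^{2}\right) 17 = 17 P + 17 P^{2}$)
$\frac{31207}{J{\left(\frac{65}{-45} - \frac{20}{57} \right)}} = \frac{31207}{17 \left(\frac{65}{-45} - \frac{20}{57}\right) \left(1 + \left(\frac{65}{-45} - \frac{20}{57}\right)\right)} = \frac{31207}{17 \left(65 \left(- \frac{1}{45}\right) - \frac{20}{57}\right) \left(1 + \left(65 \left(- \frac{1}{45}\right) - \frac{20}{57}\right)\right)} = \frac{31207}{17 \left(- \frac{13}{9} - \frac{20}{57}\right) \left(1 - \frac{307}{171}\right)} = \frac{31207}{17 \left(- \frac{307}{171}\right) \left(1 - \frac{307}{171}\right)} = \frac{31207}{17 \left(- \frac{307}{171}\right) \left(- \frac{136}{171}\right)} = \frac{31207}{\frac{709784}{29241}} = 31207 \cdot \frac{29241}{709784} = \frac{912523887}{709784}$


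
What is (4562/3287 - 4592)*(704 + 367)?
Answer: -16160685282/3287 ≈ -4.9165e+6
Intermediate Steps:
(4562/3287 - 4592)*(704 + 367) = (4562*(1/3287) - 4592)*1071 = (4562/3287 - 4592)*1071 = -15089342/3287*1071 = -16160685282/3287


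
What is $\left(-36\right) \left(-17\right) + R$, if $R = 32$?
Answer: $644$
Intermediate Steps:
$\left(-36\right) \left(-17\right) + R = \left(-36\right) \left(-17\right) + 32 = 612 + 32 = 644$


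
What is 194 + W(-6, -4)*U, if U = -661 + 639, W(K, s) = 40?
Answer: -686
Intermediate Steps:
U = -22
194 + W(-6, -4)*U = 194 + 40*(-22) = 194 - 880 = -686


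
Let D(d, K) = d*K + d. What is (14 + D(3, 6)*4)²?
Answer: 9604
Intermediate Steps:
D(d, K) = d + K*d (D(d, K) = K*d + d = d + K*d)
(14 + D(3, 6)*4)² = (14 + (3*(1 + 6))*4)² = (14 + (3*7)*4)² = (14 + 21*4)² = (14 + 84)² = 98² = 9604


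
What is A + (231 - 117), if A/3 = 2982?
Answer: 9060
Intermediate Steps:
A = 8946 (A = 3*2982 = 8946)
A + (231 - 117) = 8946 + (231 - 117) = 8946 + 114 = 9060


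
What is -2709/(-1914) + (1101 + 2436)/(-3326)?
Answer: 186693/530497 ≈ 0.35192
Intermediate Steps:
-2709/(-1914) + (1101 + 2436)/(-3326) = -2709*(-1/1914) + 3537*(-1/3326) = 903/638 - 3537/3326 = 186693/530497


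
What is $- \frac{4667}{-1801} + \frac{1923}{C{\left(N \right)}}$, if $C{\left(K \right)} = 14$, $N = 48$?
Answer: $\frac{3528661}{25214} \approx 139.95$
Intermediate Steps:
$- \frac{4667}{-1801} + \frac{1923}{C{\left(N \right)}} = - \frac{4667}{-1801} + \frac{1923}{14} = \left(-4667\right) \left(- \frac{1}{1801}\right) + 1923 \cdot \frac{1}{14} = \frac{4667}{1801} + \frac{1923}{14} = \frac{3528661}{25214}$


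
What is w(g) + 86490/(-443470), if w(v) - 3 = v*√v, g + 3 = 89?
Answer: 124392/44347 + 86*√86 ≈ 800.34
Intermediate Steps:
g = 86 (g = -3 + 89 = 86)
w(v) = 3 + v^(3/2) (w(v) = 3 + v*√v = 3 + v^(3/2))
w(g) + 86490/(-443470) = (3 + 86^(3/2)) + 86490/(-443470) = (3 + 86*√86) + 86490*(-1/443470) = (3 + 86*√86) - 8649/44347 = 124392/44347 + 86*√86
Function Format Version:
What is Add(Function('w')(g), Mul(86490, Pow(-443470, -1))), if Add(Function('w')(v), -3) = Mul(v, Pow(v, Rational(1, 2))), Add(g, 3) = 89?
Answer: Add(Rational(124392, 44347), Mul(86, Pow(86, Rational(1, 2)))) ≈ 800.34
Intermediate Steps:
g = 86 (g = Add(-3, 89) = 86)
Function('w')(v) = Add(3, Pow(v, Rational(3, 2))) (Function('w')(v) = Add(3, Mul(v, Pow(v, Rational(1, 2)))) = Add(3, Pow(v, Rational(3, 2))))
Add(Function('w')(g), Mul(86490, Pow(-443470, -1))) = Add(Add(3, Pow(86, Rational(3, 2))), Mul(86490, Pow(-443470, -1))) = Add(Add(3, Mul(86, Pow(86, Rational(1, 2)))), Mul(86490, Rational(-1, 443470))) = Add(Add(3, Mul(86, Pow(86, Rational(1, 2)))), Rational(-8649, 44347)) = Add(Rational(124392, 44347), Mul(86, Pow(86, Rational(1, 2))))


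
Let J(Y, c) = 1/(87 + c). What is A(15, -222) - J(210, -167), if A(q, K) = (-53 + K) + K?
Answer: -39759/80 ≈ -496.99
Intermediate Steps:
A(q, K) = -53 + 2*K
A(15, -222) - J(210, -167) = (-53 + 2*(-222)) - 1/(87 - 167) = (-53 - 444) - 1/(-80) = -497 - 1*(-1/80) = -497 + 1/80 = -39759/80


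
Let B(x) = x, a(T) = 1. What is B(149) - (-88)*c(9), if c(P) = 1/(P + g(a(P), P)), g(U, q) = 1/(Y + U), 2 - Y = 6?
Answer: 2069/13 ≈ 159.15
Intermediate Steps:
Y = -4 (Y = 2 - 1*6 = 2 - 6 = -4)
g(U, q) = 1/(-4 + U)
c(P) = 1/(-1/3 + P) (c(P) = 1/(P + 1/(-4 + 1)) = 1/(P + 1/(-3)) = 1/(P - 1/3) = 1/(-1/3 + P))
B(149) - (-88)*c(9) = 149 - (-88)*3/(-1 + 3*9) = 149 - (-88)*3/(-1 + 27) = 149 - (-88)*3/26 = 149 - 1*(-132/13) = 149 + 132/13 = 2069/13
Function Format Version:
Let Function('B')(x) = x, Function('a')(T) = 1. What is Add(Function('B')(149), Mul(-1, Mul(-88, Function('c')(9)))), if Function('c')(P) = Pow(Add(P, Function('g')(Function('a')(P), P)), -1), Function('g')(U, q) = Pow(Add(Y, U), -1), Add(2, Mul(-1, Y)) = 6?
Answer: Rational(2069, 13) ≈ 159.15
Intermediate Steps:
Y = -4 (Y = Add(2, Mul(-1, 6)) = Add(2, -6) = -4)
Function('g')(U, q) = Pow(Add(-4, U), -1)
Function('c')(P) = Pow(Add(Rational(-1, 3), P), -1) (Function('c')(P) = Pow(Add(P, Pow(Add(-4, 1), -1)), -1) = Pow(Add(P, Pow(-3, -1)), -1) = Pow(Add(P, Rational(-1, 3)), -1) = Pow(Add(Rational(-1, 3), P), -1))
Add(Function('B')(149), Mul(-1, Mul(-88, Function('c')(9)))) = Add(149, Mul(-1, Mul(-88, Mul(3, Pow(Add(-1, Mul(3, 9)), -1))))) = Add(149, Mul(-1, Mul(-88, Mul(3, Pow(Add(-1, 27), -1))))) = Add(149, Mul(-1, Mul(-88, Mul(3, Pow(26, -1))))) = Add(149, Mul(-1, Mul(-88, Mul(3, Rational(1, 26))))) = Add(149, Mul(-1, Mul(-88, Rational(3, 26)))) = Add(149, Mul(-1, Rational(-132, 13))) = Add(149, Rational(132, 13)) = Rational(2069, 13)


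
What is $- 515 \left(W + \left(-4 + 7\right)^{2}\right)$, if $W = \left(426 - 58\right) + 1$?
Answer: $-194670$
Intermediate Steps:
$W = 369$ ($W = 368 + 1 = 369$)
$- 515 \left(W + \left(-4 + 7\right)^{2}\right) = - 515 \left(369 + \left(-4 + 7\right)^{2}\right) = - 515 \left(369 + 3^{2}\right) = - 515 \left(369 + 9\right) = \left(-515\right) 378 = -194670$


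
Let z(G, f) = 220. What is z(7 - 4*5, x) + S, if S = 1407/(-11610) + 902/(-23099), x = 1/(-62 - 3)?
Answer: 19652164429/89393130 ≈ 219.84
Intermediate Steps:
x = -1/65 (x = 1/(-65) = -1/65 ≈ -0.015385)
S = -14324171/89393130 (S = 1407*(-1/11610) + 902*(-1/23099) = -469/3870 - 902/23099 = -14324171/89393130 ≈ -0.16024)
z(7 - 4*5, x) + S = 220 - 14324171/89393130 = 19652164429/89393130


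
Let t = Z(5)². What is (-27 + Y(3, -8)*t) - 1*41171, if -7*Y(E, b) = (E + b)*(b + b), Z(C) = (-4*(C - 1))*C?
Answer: -800386/7 ≈ -1.1434e+5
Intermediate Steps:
Z(C) = C*(4 - 4*C) (Z(C) = (-4*(-1 + C))*C = (4 - 4*C)*C = C*(4 - 4*C))
Y(E, b) = -2*b*(E + b)/7 (Y(E, b) = -(E + b)*(b + b)/7 = -(E + b)*2*b/7 = -2*b*(E + b)/7)
t = 6400 (t = (4*5*(1 - 1*5))² = (4*5*(1 - 5))² = (4*5*(-4))² = (-80)² = 6400)
(-27 + Y(3, -8)*t) - 1*41171 = (-27 - 2/7*(-8)*(3 - 8)*6400) - 1*41171 = (-27 - 2/7*(-8)*(-5)*6400) - 41171 = (-27 - 80/7*6400) - 41171 = (-27 - 512000/7) - 41171 = -512189/7 - 41171 = -800386/7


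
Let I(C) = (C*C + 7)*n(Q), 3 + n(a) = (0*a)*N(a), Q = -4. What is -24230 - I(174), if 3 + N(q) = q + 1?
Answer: 66619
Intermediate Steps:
N(q) = -2 + q (N(q) = -3 + (q + 1) = -3 + (1 + q) = -2 + q)
n(a) = -3 (n(a) = -3 + (0*a)*(-2 + a) = -3 + 0*(-2 + a) = -3 + 0 = -3)
I(C) = -21 - 3*C² (I(C) = (C*C + 7)*(-3) = (C² + 7)*(-3) = (7 + C²)*(-3) = -21 - 3*C²)
-24230 - I(174) = -24230 - (-21 - 3*174²) = -24230 - (-21 - 3*30276) = -24230 - (-21 - 90828) = -24230 - 1*(-90849) = -24230 + 90849 = 66619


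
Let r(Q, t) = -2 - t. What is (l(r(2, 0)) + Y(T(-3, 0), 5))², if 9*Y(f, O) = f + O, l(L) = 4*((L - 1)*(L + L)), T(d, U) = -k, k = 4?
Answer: 187489/81 ≈ 2314.7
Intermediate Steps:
T(d, U) = -4 (T(d, U) = -1*4 = -4)
l(L) = 8*L*(-1 + L) (l(L) = 4*((-1 + L)*(2*L)) = 4*(2*L*(-1 + L)) = 8*L*(-1 + L))
Y(f, O) = O/9 + f/9 (Y(f, O) = (f + O)/9 = (O + f)/9 = O/9 + f/9)
(l(r(2, 0)) + Y(T(-3, 0), 5))² = (8*(-2 - 1*0)*(-1 + (-2 - 1*0)) + ((⅑)*5 + (⅑)*(-4)))² = (8*(-2 + 0)*(-1 + (-2 + 0)) + (5/9 - 4/9))² = (8*(-2)*(-1 - 2) + ⅑)² = (8*(-2)*(-3) + ⅑)² = (48 + ⅑)² = (433/9)² = 187489/81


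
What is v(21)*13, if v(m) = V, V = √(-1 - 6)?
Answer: 13*I*√7 ≈ 34.395*I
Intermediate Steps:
V = I*√7 (V = √(-7) = I*√7 ≈ 2.6458*I)
v(m) = I*√7
v(21)*13 = (I*√7)*13 = 13*I*√7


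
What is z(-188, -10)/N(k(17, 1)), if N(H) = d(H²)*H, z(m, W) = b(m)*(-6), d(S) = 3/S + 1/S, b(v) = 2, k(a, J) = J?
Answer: -3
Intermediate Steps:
d(S) = 4/S (d(S) = 3/S + 1/S = 4/S)
z(m, W) = -12 (z(m, W) = 2*(-6) = -12)
N(H) = 4/H (N(H) = (4/(H²))*H = (4/H²)*H = 4/H)
z(-188, -10)/N(k(17, 1)) = -12/(4/1) = -12/(4*1) = -12/4 = -12*¼ = -3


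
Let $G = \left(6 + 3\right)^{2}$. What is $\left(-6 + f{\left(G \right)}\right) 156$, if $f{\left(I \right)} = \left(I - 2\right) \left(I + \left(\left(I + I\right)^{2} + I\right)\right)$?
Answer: $325426608$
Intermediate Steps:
$G = 81$ ($G = 9^{2} = 81$)
$f{\left(I \right)} = \left(-2 + I\right) \left(2 I + 4 I^{2}\right)$ ($f{\left(I \right)} = \left(-2 + I\right) \left(I + \left(\left(2 I\right)^{2} + I\right)\right) = \left(-2 + I\right) \left(I + \left(4 I^{2} + I\right)\right) = \left(-2 + I\right) \left(I + \left(I + 4 I^{2}\right)\right) = \left(-2 + I\right) \left(2 I + 4 I^{2}\right)$)
$\left(-6 + f{\left(G \right)}\right) 156 = \left(-6 + 2 \cdot 81 \left(-2 - 243 + 2 \cdot 81^{2}\right)\right) 156 = \left(-6 + 2 \cdot 81 \left(-2 - 243 + 2 \cdot 6561\right)\right) 156 = \left(-6 + 2 \cdot 81 \left(-2 - 243 + 13122\right)\right) 156 = \left(-6 + 2 \cdot 81 \cdot 12877\right) 156 = \left(-6 + 2086074\right) 156 = 2086068 \cdot 156 = 325426608$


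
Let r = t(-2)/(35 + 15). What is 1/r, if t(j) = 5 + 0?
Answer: 10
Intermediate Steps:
t(j) = 5
r = 1/10 (r = 5/(35 + 15) = 5/50 = 5*(1/50) = 1/10 ≈ 0.10000)
1/r = 1/(1/10) = 10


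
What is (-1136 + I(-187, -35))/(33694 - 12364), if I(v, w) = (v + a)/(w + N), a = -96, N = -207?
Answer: -91543/1720620 ≈ -0.053203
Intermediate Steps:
I(v, w) = (-96 + v)/(-207 + w) (I(v, w) = (v - 96)/(w - 207) = (-96 + v)/(-207 + w))
(-1136 + I(-187, -35))/(33694 - 12364) = (-1136 + (-96 - 187)/(-207 - 35))/(33694 - 12364) = (-1136 - 283/(-242))/21330 = (-1136 - 1/242*(-283))*(1/21330) = (-1136 + 283/242)*(1/21330) = -274629/242*1/21330 = -91543/1720620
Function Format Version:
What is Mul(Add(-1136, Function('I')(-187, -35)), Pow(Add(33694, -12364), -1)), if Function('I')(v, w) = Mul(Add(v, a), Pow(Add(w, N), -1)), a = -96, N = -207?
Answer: Rational(-91543, 1720620) ≈ -0.053203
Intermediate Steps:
Function('I')(v, w) = Mul(Pow(Add(-207, w), -1), Add(-96, v)) (Function('I')(v, w) = Mul(Add(v, -96), Pow(Add(w, -207), -1)) = Mul(Add(-96, v), Pow(Add(-207, w), -1)) = Mul(Pow(Add(-207, w), -1), Add(-96, v)))
Mul(Add(-1136, Function('I')(-187, -35)), Pow(Add(33694, -12364), -1)) = Mul(Add(-1136, Mul(Pow(Add(-207, -35), -1), Add(-96, -187))), Pow(Add(33694, -12364), -1)) = Mul(Add(-1136, Mul(Pow(-242, -1), -283)), Pow(21330, -1)) = Mul(Add(-1136, Mul(Rational(-1, 242), -283)), Rational(1, 21330)) = Mul(Add(-1136, Rational(283, 242)), Rational(1, 21330)) = Mul(Rational(-274629, 242), Rational(1, 21330)) = Rational(-91543, 1720620)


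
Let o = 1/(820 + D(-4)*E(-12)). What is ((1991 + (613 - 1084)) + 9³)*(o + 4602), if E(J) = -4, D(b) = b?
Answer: 8652516977/836 ≈ 1.0350e+7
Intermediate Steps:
o = 1/836 (o = 1/(820 - 4*(-4)) = 1/(820 + 16) = 1/836 ≈ 0.0011962)
((1991 + (613 - 1084)) + 9³)*(o + 4602) = ((1991 + (613 - 1084)) + 9³)*(1/836 + 4602) = ((1991 - 471) + 729)*(3847273/836) = (1520 + 729)*(3847273/836) = 2249*(3847273/836) = 8652516977/836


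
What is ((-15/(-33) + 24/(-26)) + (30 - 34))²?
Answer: 408321/20449 ≈ 19.968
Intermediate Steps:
((-15/(-33) + 24/(-26)) + (30 - 34))² = ((-15*(-1/33) + 24*(-1/26)) - 4)² = ((5/11 - 12/13) - 4)² = (-67/143 - 4)² = (-639/143)² = 408321/20449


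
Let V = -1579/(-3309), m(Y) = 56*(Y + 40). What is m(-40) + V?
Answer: 1579/3309 ≈ 0.47718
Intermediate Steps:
m(Y) = 2240 + 56*Y (m(Y) = 56*(40 + Y) = 2240 + 56*Y)
V = 1579/3309 (V = -1579*(-1/3309) = 1579/3309 ≈ 0.47718)
m(-40) + V = (2240 + 56*(-40)) + 1579/3309 = (2240 - 2240) + 1579/3309 = 0 + 1579/3309 = 1579/3309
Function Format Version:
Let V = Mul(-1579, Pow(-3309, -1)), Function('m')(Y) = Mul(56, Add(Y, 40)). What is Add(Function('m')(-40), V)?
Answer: Rational(1579, 3309) ≈ 0.47718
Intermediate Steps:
Function('m')(Y) = Add(2240, Mul(56, Y)) (Function('m')(Y) = Mul(56, Add(40, Y)) = Add(2240, Mul(56, Y)))
V = Rational(1579, 3309) (V = Mul(-1579, Rational(-1, 3309)) = Rational(1579, 3309) ≈ 0.47718)
Add(Function('m')(-40), V) = Add(Add(2240, Mul(56, -40)), Rational(1579, 3309)) = Add(Add(2240, -2240), Rational(1579, 3309)) = Add(0, Rational(1579, 3309)) = Rational(1579, 3309)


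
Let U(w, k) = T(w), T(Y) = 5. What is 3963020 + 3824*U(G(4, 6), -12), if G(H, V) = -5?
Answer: 3982140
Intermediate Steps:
U(w, k) = 5
3963020 + 3824*U(G(4, 6), -12) = 3963020 + 3824*5 = 3963020 + 19120 = 3982140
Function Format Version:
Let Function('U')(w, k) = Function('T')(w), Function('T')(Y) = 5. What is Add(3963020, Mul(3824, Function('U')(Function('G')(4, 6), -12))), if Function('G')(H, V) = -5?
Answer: 3982140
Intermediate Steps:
Function('U')(w, k) = 5
Add(3963020, Mul(3824, Function('U')(Function('G')(4, 6), -12))) = Add(3963020, Mul(3824, 5)) = Add(3963020, 19120) = 3982140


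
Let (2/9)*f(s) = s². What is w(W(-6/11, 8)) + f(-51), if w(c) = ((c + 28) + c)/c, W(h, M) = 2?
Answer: 23441/2 ≈ 11721.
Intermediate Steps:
f(s) = 9*s²/2
w(c) = (28 + 2*c)/c (w(c) = ((28 + c) + c)/c = (28 + 2*c)/c)
w(W(-6/11, 8)) + f(-51) = (2 + 28/2) + (9/2)*(-51)² = (2 + 28*(½)) + (9/2)*2601 = (2 + 14) + 23409/2 = 16 + 23409/2 = 23441/2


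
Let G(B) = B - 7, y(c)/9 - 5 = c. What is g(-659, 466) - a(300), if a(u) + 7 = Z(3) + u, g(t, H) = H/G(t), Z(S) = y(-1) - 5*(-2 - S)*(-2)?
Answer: -93140/333 ≈ -279.70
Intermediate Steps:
y(c) = 45 + 9*c
Z(S) = 16 - 10*S (Z(S) = (45 + 9*(-1)) - 5*(-2 - S)*(-2) = (45 - 9) + (10 + 5*S)*(-2) = 36 + (-20 - 10*S) = 16 - 10*S)
G(B) = -7 + B
g(t, H) = H/(-7 + t)
a(u) = -21 + u (a(u) = -7 + ((16 - 10*3) + u) = -7 + ((16 - 30) + u) = -7 + (-14 + u) = -21 + u)
g(-659, 466) - a(300) = 466/(-7 - 659) - (-21 + 300) = 466/(-666) - 1*279 = 466*(-1/666) - 279 = -233/333 - 279 = -93140/333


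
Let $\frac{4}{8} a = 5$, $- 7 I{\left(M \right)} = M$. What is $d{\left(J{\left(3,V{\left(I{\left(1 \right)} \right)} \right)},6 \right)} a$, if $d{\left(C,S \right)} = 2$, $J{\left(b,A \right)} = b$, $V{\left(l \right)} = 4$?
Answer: $20$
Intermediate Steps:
$I{\left(M \right)} = - \frac{M}{7}$
$a = 10$ ($a = 2 \cdot 5 = 10$)
$d{\left(J{\left(3,V{\left(I{\left(1 \right)} \right)} \right)},6 \right)} a = 2 \cdot 10 = 20$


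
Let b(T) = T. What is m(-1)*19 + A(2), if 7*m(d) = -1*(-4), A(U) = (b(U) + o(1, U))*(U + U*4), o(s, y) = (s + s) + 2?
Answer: 496/7 ≈ 70.857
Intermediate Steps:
o(s, y) = 2 + 2*s (o(s, y) = 2*s + 2 = 2 + 2*s)
A(U) = 5*U*(4 + U) (A(U) = (U + (2 + 2*1))*(U + U*4) = (U + (2 + 2))*(U + 4*U) = (U + 4)*(5*U) = (4 + U)*(5*U) = 5*U*(4 + U))
m(d) = 4/7 (m(d) = (-1*(-4))/7 = (1/7)*4 = 4/7)
m(-1)*19 + A(2) = (4/7)*19 + 5*2*(4 + 2) = 76/7 + 5*2*6 = 76/7 + 60 = 496/7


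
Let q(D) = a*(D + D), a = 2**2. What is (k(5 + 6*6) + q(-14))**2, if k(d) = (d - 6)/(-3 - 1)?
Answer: 233289/16 ≈ 14581.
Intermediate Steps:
a = 4
k(d) = 3/2 - d/4 (k(d) = (-6 + d)/(-4) = (-6 + d)*(-1/4) = 3/2 - d/4)
q(D) = 8*D (q(D) = 4*(D + D) = 4*(2*D) = 8*D)
(k(5 + 6*6) + q(-14))**2 = ((3/2 - (5 + 6*6)/4) + 8*(-14))**2 = ((3/2 - (5 + 36)/4) - 112)**2 = ((3/2 - 1/4*41) - 112)**2 = ((3/2 - 41/4) - 112)**2 = (-35/4 - 112)**2 = (-483/4)**2 = 233289/16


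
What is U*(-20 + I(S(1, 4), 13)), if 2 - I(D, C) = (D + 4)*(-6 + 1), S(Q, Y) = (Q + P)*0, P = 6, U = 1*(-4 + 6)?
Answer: 4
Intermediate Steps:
U = 2 (U = 1*2 = 2)
S(Q, Y) = 0 (S(Q, Y) = (Q + 6)*0 = (6 + Q)*0 = 0)
I(D, C) = 22 + 5*D (I(D, C) = 2 - (D + 4)*(-6 + 1) = 2 - (4 + D)*(-5) = 2 - (-20 - 5*D) = 2 + (20 + 5*D) = 22 + 5*D)
U*(-20 + I(S(1, 4), 13)) = 2*(-20 + (22 + 5*0)) = 2*(-20 + (22 + 0)) = 2*(-20 + 22) = 2*2 = 4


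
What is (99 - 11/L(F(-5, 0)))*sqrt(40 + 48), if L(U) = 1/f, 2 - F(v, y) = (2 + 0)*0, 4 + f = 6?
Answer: 154*sqrt(22) ≈ 722.32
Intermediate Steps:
f = 2 (f = -4 + 6 = 2)
F(v, y) = 2 (F(v, y) = 2 - (2 + 0)*0 = 2 - 2*0 = 2 - 1*0 = 2 + 0 = 2)
L(U) = 1/2
(99 - 11/L(F(-5, 0)))*sqrt(40 + 48) = (99 - 11/1/2)*sqrt(40 + 48) = (99 - 11*2)*sqrt(88) = (99 - 22)*(2*sqrt(22)) = 77*(2*sqrt(22)) = 154*sqrt(22)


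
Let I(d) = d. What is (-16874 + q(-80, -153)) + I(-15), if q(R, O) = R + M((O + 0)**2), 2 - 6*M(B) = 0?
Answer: -50906/3 ≈ -16969.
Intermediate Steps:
M(B) = 1/3 (M(B) = 1/3 - 1/6*0 = 1/3 + 0 = 1/3)
q(R, O) = 1/3 + R (q(R, O) = R + 1/3 = 1/3 + R)
(-16874 + q(-80, -153)) + I(-15) = (-16874 + (1/3 - 80)) - 15 = (-16874 - 239/3) - 15 = -50861/3 - 15 = -50906/3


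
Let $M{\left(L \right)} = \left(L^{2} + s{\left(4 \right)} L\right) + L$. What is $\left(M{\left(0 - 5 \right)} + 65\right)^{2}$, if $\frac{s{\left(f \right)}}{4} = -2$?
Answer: $15625$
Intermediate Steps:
$s{\left(f \right)} = -8$ ($s{\left(f \right)} = 4 \left(-2\right) = -8$)
$M{\left(L \right)} = L^{2} - 7 L$ ($M{\left(L \right)} = \left(L^{2} - 8 L\right) + L = L^{2} - 7 L$)
$\left(M{\left(0 - 5 \right)} + 65\right)^{2} = \left(\left(0 - 5\right) \left(-7 + \left(0 - 5\right)\right) + 65\right)^{2} = \left(- 5 \left(-7 - 5\right) + 65\right)^{2} = \left(\left(-5\right) \left(-12\right) + 65\right)^{2} = \left(60 + 65\right)^{2} = 125^{2} = 15625$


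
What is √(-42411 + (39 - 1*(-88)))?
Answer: 62*I*√11 ≈ 205.63*I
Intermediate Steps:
√(-42411 + (39 - 1*(-88))) = √(-42411 + (39 + 88)) = √(-42411 + 127) = √(-42284) = 62*I*√11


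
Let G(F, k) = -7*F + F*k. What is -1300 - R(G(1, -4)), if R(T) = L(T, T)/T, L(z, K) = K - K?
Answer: -1300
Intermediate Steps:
L(z, K) = 0
R(T) = 0 (R(T) = 0/T = 0)
-1300 - R(G(1, -4)) = -1300 - 1*0 = -1300 + 0 = -1300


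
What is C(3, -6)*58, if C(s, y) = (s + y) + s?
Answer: 0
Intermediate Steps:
C(s, y) = y + 2*s
C(3, -6)*58 = (-6 + 2*3)*58 = (-6 + 6)*58 = 0*58 = 0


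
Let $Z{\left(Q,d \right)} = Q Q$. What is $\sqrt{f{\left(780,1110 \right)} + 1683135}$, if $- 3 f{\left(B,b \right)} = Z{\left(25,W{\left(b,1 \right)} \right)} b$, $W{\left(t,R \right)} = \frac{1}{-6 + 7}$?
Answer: $\sqrt{1451885} \approx 1204.9$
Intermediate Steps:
$W{\left(t,R \right)} = 1$ ($W{\left(t,R \right)} = 1^{-1} = 1$)
$Z{\left(Q,d \right)} = Q^{2}$
$f{\left(B,b \right)} = - \frac{625 b}{3}$ ($f{\left(B,b \right)} = - \frac{25^{2} b}{3} = - \frac{625 b}{3}$)
$\sqrt{f{\left(780,1110 \right)} + 1683135} = \sqrt{\left(- \frac{625}{3}\right) 1110 + 1683135} = \sqrt{-231250 + 1683135} = \sqrt{1451885}$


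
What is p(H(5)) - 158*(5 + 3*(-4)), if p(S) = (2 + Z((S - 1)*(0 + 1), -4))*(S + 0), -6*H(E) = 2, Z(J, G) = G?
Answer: 3320/3 ≈ 1106.7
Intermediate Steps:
H(E) = -⅓ (H(E) = -⅙*2 = -⅓)
p(S) = -2*S (p(S) = (2 - 4)*(S + 0) = -2*S)
p(H(5)) - 158*(5 + 3*(-4)) = -2*(-⅓) - 158*(5 + 3*(-4)) = ⅔ - 158*(5 - 12) = ⅔ - 158*(-7) = ⅔ + 1106 = 3320/3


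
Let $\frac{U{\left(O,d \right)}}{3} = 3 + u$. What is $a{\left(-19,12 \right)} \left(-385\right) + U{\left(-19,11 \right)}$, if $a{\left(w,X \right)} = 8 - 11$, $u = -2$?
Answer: $1158$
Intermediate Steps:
$U{\left(O,d \right)} = 3$ ($U{\left(O,d \right)} = 3 \left(3 - 2\right) = 3 \cdot 1 = 3$)
$a{\left(w,X \right)} = -3$ ($a{\left(w,X \right)} = 8 - 11 = -3$)
$a{\left(-19,12 \right)} \left(-385\right) + U{\left(-19,11 \right)} = \left(-3\right) \left(-385\right) + 3 = 1155 + 3 = 1158$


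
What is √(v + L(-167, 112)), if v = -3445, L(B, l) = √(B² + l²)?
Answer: √(-3445 + √40433) ≈ 56.955*I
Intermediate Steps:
√(v + L(-167, 112)) = √(-3445 + √((-167)² + 112²)) = √(-3445 + √(27889 + 12544)) = √(-3445 + √40433)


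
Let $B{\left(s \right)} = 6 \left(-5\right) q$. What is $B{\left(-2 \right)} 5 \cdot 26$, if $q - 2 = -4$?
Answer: $7800$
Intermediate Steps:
$q = -2$ ($q = 2 - 4 = -2$)
$B{\left(s \right)} = 60$ ($B{\left(s \right)} = 6 \left(-5\right) \left(-2\right) = \left(-30\right) \left(-2\right) = 60$)
$B{\left(-2 \right)} 5 \cdot 26 = 60 \cdot 5 \cdot 26 = 300 \cdot 26 = 7800$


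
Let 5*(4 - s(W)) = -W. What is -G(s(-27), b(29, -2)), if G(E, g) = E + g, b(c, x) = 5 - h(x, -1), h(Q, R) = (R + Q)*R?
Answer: -⅗ ≈ -0.60000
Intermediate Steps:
h(Q, R) = R*(Q + R) (h(Q, R) = (Q + R)*R = R*(Q + R))
s(W) = 4 + W/5 (s(W) = 4 - (-1)*W/5 = 4 + W/5)
b(c, x) = 4 + x (b(c, x) = 5 - (-1)*(x - 1) = 5 - (-1)*(-1 + x) = 5 - (1 - x) = 5 + (-1 + x) = 4 + x)
-G(s(-27), b(29, -2)) = -((4 + (⅕)*(-27)) + (4 - 2)) = -((4 - 27/5) + 2) = -(-7/5 + 2) = -1*⅗ = -⅗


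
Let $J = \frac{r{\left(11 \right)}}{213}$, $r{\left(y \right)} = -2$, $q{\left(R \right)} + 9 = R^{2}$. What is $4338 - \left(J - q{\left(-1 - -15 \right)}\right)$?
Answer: $\frac{963827}{213} \approx 4525.0$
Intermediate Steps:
$q{\left(R \right)} = -9 + R^{2}$
$J = - \frac{2}{213} \approx -0.0093897$
$4338 - \left(J - q{\left(-1 - -15 \right)}\right) = 4338 - \left(\frac{1915}{213} - \left(-1 - -15\right)^{2}\right) = 4338 - \left(\frac{1915}{213} - \left(-1 + 15\right)^{2}\right) = 4338 + \left(\left(-9 + 14^{2}\right) + \frac{2}{213}\right) = 4338 + \left(\left(-9 + 196\right) + \frac{2}{213}\right) = 4338 + \left(187 + \frac{2}{213}\right) = 4338 + \frac{39833}{213} = \frac{963827}{213}$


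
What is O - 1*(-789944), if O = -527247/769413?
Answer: 202597551875/256471 ≈ 7.8994e+5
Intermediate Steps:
O = -175749/256471 (O = -527247*1/769413 = -175749/256471 ≈ -0.68526)
O - 1*(-789944) = -175749/256471 - 1*(-789944) = -175749/256471 + 789944 = 202597551875/256471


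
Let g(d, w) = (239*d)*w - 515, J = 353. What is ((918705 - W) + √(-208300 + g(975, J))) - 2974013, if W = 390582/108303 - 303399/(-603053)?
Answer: -44745822483741305/21770816353 + √82049010 ≈ -2.0463e+6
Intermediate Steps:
W = 89466889581/21770816353 (W = 390582*(1/108303) - 303399*(-1/603053) = 130194/36101 + 303399/603053 = 89466889581/21770816353 ≈ 4.1095)
g(d, w) = -515 + 239*d*w (g(d, w) = 239*d*w - 515 = -515 + 239*d*w)
((918705 - W) + √(-208300 + g(975, J))) - 2974013 = ((918705 - 1*89466889581/21770816353) + √(-208300 + (-515 + 239*975*353))) - 2974013 = ((918705 - 89466889581/21770816353) + √(-208300 + (-515 + 82257825))) - 2974013 = (20000868370693284/21770816353 + √(-208300 + 82257310)) - 2974013 = (20000868370693284/21770816353 + √82049010) - 2974013 = -44745822483741305/21770816353 + √82049010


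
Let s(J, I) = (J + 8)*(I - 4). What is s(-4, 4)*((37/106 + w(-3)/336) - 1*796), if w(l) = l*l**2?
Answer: 0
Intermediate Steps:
w(l) = l**3
s(J, I) = (-4 + I)*(8 + J) (s(J, I) = (8 + J)*(-4 + I) = (-4 + I)*(8 + J))
s(-4, 4)*((37/106 + w(-3)/336) - 1*796) = (-32 - 4*(-4) + 8*4 + 4*(-4))*((37/106 + (-3)**3/336) - 1*796) = (-32 + 16 + 32 - 16)*((37*(1/106) - 27*1/336) - 796) = 0*((37/106 - 9/112) - 796) = 0*(1595/5936 - 796) = 0*(-4723461/5936) = 0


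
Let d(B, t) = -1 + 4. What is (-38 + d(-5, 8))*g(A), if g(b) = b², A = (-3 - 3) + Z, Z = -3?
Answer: -2835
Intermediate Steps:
d(B, t) = 3
A = -9 (A = (-3 - 3) - 3 = -6 - 3 = -9)
(-38 + d(-5, 8))*g(A) = (-38 + 3)*(-9)² = -35*81 = -2835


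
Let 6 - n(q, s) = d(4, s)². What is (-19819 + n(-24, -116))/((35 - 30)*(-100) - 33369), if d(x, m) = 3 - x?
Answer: 19814/33869 ≈ 0.58502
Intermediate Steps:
n(q, s) = 5 (n(q, s) = 6 - (3 - 1*4)² = 6 - (3 - 4)² = 6 - 1*(-1)² = 6 - 1*1 = 6 - 1 = 5)
(-19819 + n(-24, -116))/((35 - 30)*(-100) - 33369) = (-19819 + 5)/((35 - 30)*(-100) - 33369) = -19814/(5*(-100) - 33369) = -19814/(-500 - 33369) = -19814/(-33869) = -19814*(-1/33869) = 19814/33869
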